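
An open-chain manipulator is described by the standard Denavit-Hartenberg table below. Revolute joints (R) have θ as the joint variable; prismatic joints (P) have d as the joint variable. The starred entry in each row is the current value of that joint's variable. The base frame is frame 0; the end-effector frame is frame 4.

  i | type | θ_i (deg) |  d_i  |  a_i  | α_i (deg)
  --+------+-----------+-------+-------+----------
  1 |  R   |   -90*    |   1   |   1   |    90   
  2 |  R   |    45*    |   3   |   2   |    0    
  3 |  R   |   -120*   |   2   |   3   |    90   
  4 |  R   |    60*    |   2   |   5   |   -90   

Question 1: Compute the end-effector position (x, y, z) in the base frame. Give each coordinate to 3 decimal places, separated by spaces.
after link 1: o_1 = (0.0000, -1.0000, 1.0000)
after link 2: o_2 = (-3.0000, -2.4142, 2.4142)
after link 3: o_3 = (-5.0000, -3.1907, -0.4836)
after link 4: o_4 = (-9.3301, -1.9059, -3.4160)

-9.330 -1.906 -3.416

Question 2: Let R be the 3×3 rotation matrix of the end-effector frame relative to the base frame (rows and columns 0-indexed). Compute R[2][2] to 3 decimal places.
End-effector z-axis (col 2 of R) = (-0.5000,0.2241,0.8365)
R[2][2] = 0.8365

0.837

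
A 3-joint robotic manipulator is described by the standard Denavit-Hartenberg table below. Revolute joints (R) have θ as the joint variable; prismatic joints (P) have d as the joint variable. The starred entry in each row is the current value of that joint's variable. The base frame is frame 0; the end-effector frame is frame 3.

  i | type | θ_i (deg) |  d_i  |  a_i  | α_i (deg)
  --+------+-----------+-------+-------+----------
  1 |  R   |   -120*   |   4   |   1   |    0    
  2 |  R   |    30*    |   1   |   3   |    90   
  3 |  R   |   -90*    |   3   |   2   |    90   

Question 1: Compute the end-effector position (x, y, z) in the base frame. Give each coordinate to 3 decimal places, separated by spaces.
after link 1: o_1 = (-0.5000, -0.8660, 4.0000)
after link 2: o_2 = (-0.5000, -3.8660, 5.0000)
after link 3: o_3 = (-3.5000, -3.8660, 3.0000)

-3.500 -3.866 3.000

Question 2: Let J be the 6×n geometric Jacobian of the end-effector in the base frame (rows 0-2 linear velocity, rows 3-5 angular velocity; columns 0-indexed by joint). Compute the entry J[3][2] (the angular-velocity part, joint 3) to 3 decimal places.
-1.000

axis z_2 = (-1.0000,-0.0000,0.0000); lever o_n−o_2 = (-3.0000,-0.0000,-2.0000)
cross product → J_v[:, 2] = (0.0000,-2.0000,0.0000)
J_ω[:, 2] = z_2
entry J[3][2] = -1.0000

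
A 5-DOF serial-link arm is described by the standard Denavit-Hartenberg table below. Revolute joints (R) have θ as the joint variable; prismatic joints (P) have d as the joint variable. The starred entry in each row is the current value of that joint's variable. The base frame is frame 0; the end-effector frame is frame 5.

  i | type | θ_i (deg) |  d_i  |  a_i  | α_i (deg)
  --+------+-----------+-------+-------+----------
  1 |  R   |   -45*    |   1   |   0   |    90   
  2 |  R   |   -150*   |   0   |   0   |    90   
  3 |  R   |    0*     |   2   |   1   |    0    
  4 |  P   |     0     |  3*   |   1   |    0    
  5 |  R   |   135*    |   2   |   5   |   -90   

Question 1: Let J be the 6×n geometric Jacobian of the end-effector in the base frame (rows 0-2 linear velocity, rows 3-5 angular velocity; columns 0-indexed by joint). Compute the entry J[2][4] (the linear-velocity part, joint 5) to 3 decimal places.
axis z_4 = (-0.3536,0.3536,0.8660); lever o_n−o_4 = (-1.0420,-3.9580,3.4998)
cross product → J_v[:, 4] = (4.6651,0.3349,1.7678)
J_ω[:, 4] = z_4
entry J[2][4] = 1.7678

1.768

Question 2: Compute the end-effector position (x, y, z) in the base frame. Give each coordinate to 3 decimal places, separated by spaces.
after link 1: o_1 = (0.0000, 0.0000, 1.0000)
after link 2: o_2 = (0.0000, 0.0000, 1.0000)
after link 3: o_3 = (-1.3195, 1.3195, 2.2321)
after link 4: o_4 = (-2.9925, 2.9925, 4.3301)
after link 5: o_5 = (-4.0346, -0.9654, 7.8299)

-4.035 -0.965 7.830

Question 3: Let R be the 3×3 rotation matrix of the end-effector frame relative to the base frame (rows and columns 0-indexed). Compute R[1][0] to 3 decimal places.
End-effector x-axis (col 0 of R) = (-0.0670,-0.9330,0.3536)
R[1][0] = -0.9330

-0.933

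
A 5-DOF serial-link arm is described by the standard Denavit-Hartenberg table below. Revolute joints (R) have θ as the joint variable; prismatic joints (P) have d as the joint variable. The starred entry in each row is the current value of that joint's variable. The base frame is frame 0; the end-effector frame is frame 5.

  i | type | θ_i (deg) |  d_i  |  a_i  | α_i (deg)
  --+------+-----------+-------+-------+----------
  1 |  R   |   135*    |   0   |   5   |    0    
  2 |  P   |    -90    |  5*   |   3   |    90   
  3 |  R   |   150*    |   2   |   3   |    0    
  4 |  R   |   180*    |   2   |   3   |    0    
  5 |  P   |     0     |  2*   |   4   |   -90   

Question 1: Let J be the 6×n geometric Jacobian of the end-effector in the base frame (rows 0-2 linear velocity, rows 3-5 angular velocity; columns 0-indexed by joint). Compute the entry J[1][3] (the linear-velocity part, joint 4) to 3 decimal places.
2.475

axis z_3 = (0.7071,-0.7071,0.0000); lever o_n−o_3 = (7.1150,1.4582,-3.5000)
cross product → J_v[:, 3] = (2.4749,2.4749,6.0622)
J_ω[:, 3] = z_3
entry J[1][3] = 2.4749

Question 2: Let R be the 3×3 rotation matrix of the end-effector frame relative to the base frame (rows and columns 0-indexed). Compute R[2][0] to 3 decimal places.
End-effector x-axis (col 0 of R) = (0.6124,0.6124,-0.5000)
R[2][0] = -0.5000

-0.500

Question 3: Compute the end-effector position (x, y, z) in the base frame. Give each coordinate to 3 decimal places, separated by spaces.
5.278 3.864 3.000

after link 1: o_1 = (-3.5355, 3.5355, 0.0000)
after link 2: o_2 = (-1.4142, 5.6569, 5.0000)
after link 3: o_3 = (-1.8371, 2.4055, 6.5000)
after link 4: o_4 = (1.4142, 2.8284, 5.0000)
after link 5: o_5 = (5.2779, 3.8637, 3.0000)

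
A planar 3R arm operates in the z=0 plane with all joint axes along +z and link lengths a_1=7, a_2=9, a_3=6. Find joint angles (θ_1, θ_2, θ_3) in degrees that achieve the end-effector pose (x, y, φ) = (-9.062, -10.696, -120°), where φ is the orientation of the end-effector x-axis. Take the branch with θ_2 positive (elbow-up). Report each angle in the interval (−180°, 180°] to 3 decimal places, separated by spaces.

wrist centre = target − a_3·(cos φ, sin φ) = (-6.0620, -5.4998)
cos θ_2 = (66.9962−7²−9²)/(2·7·9) = -0.5000; θ_2 = 120.0020° (elbow-up)
β = atan2(-5.4998,-6.0620) = -137.7836°; ψ = atan2(7.7941,2.4997) = 72.2178°
θ_1 = β − ψ = -210.0014°
θ_3 = φ − θ_1 − θ_2 = -30.0006° (wrapped to (-180°,180°])

149.999 120.002 -30.001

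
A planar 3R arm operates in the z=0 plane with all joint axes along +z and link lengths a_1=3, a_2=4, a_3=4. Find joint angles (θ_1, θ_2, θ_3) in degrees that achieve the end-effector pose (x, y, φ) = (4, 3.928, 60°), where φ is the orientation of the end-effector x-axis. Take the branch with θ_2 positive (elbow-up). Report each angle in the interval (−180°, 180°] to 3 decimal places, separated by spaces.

wrist centre = target − a_3·(cos φ, sin φ) = (2.0000, 0.4639)
cos θ_2 = (4.2152−3²−4²)/(2·3·4) = -0.8660; θ_2 = 150.0009° (elbow-up)
β = atan2(0.4639,2.0000) = 13.0588°; ψ = atan2(1.9999,-0.4641) = 103.0655°
θ_1 = β − ψ = -90.0067°
θ_3 = φ − θ_1 − θ_2 = 0.0058° (wrapped to (-180°,180°])

-90.007 150.001 0.006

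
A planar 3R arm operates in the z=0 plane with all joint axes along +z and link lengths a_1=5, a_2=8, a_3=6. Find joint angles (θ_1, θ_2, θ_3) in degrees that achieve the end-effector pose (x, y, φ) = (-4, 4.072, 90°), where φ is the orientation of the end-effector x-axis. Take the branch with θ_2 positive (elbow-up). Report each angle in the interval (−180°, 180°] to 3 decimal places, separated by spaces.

wrist centre = target − a_3·(cos φ, sin φ) = (-4.0000, -1.9280)
cos θ_2 = (19.7172−5²−8²)/(2·5·8) = -0.8660; θ_2 = 150.0011° (elbow-up)
β = atan2(-1.9280,-4.0000) = -154.2659°; ψ = atan2(3.9999,-1.9283) = 115.7381°
θ_1 = β − ψ = -270.0040°
θ_3 = φ − θ_1 − θ_2 = -149.9971° (wrapped to (-180°,180°])

89.996 150.001 -149.997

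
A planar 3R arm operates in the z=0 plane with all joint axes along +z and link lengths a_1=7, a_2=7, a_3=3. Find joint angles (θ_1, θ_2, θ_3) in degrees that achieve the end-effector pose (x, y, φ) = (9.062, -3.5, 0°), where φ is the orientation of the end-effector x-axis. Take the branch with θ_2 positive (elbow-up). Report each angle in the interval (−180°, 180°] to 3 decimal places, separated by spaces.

wrist centre = target − a_3·(cos φ, sin φ) = (6.0620, -3.5000)
cos θ_2 = (48.9978−7²−7²)/(2·7·7) = -0.5000; θ_2 = 120.0015° (elbow-up)
β = atan2(-3.5000,6.0620) = -30.0007°; ψ = atan2(6.0621,3.4998) = 60.0007°
θ_1 = β − ψ = -90.0015°
θ_3 = φ − θ_1 − θ_2 = -30.0000° (wrapped to (-180°,180°])

-90.001 120.001 -30.000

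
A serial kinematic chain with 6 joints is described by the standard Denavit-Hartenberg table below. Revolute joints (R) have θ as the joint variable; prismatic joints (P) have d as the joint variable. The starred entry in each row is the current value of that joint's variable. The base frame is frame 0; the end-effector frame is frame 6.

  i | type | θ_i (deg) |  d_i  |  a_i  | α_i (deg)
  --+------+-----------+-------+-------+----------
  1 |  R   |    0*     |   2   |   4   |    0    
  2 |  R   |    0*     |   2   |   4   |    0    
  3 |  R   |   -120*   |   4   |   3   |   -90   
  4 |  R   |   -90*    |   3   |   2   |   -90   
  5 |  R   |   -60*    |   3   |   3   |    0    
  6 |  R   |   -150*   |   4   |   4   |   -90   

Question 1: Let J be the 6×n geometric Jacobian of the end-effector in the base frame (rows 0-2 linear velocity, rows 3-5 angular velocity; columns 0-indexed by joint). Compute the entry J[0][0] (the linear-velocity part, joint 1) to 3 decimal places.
axis z_0 = ẑ; lever o_n−o_0 = (6.1160,-10.4593,8.0359)
cross product → J_v[:, 0] = (10.4593,6.1160,-0.0000)
J_ω[:, 0] = z_0
entry J[0][0] = 10.4593

10.459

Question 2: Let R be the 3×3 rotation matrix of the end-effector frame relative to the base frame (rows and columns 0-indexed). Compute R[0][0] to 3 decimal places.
-0.433

End-effector x-axis (col 0 of R) = (-0.4330,0.2500,-0.8660)
R[0][0] = -0.4330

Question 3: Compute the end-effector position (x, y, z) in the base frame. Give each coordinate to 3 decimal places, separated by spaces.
after link 1: o_1 = (4.0000, 0.0000, 2.0000)
after link 2: o_2 = (8.0000, 0.0000, 4.0000)
after link 3: o_3 = (6.5000, -2.5981, 8.0000)
after link 4: o_4 = (9.0981, -4.0981, 10.0000)
after link 5: o_5 = (9.8481, -7.9952, 11.5000)
after link 6: o_6 = (6.1160, -10.4593, 8.0359)

6.116 -10.459 8.036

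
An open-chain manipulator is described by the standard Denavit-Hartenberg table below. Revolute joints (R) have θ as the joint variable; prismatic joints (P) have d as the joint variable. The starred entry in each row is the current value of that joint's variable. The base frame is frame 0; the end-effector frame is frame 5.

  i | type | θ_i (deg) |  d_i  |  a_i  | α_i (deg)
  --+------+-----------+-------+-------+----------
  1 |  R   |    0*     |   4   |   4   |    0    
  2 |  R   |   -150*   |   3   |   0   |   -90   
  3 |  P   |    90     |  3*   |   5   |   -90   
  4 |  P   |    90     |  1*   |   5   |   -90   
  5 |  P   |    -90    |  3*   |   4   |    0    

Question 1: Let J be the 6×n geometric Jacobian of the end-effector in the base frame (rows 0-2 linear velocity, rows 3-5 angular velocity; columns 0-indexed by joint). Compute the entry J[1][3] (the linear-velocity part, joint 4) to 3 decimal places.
0.500

prismatic axis z_3 = (0.8660,0.5000,-0.0000)
J_v[:, 3] = z_3; J_ω[:, 3] = (0,0,0)
entry J[1][3] = 0.5000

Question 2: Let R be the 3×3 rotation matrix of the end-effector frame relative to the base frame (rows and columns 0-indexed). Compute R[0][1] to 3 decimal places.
-0.500

End-effector y-axis (col 1 of R) = (-0.5000,0.8660,-0.0000)
R[0][1] = -0.5000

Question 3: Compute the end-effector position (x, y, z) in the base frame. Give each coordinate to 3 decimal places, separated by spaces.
7.330 4.232 5.000

after link 1: o_1 = (4.0000, 0.0000, 4.0000)
after link 2: o_2 = (4.0000, 0.0000, 7.0000)
after link 3: o_3 = (5.5000, -2.5981, 2.0000)
after link 4: o_4 = (3.8660, 2.2321, 2.0000)
after link 5: o_5 = (7.3301, 4.2321, 5.0000)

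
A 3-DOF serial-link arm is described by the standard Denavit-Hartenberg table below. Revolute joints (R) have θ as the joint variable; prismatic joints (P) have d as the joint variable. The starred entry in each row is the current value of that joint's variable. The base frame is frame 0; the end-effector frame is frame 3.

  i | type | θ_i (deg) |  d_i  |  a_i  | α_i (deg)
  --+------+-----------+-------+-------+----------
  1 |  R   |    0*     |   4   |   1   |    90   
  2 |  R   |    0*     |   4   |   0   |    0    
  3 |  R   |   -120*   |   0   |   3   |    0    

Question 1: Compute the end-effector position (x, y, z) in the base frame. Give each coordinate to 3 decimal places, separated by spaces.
after link 1: o_1 = (1.0000, 0.0000, 4.0000)
after link 2: o_2 = (1.0000, -4.0000, 4.0000)
after link 3: o_3 = (-0.5000, -4.0000, 1.4019)

-0.500 -4.000 1.402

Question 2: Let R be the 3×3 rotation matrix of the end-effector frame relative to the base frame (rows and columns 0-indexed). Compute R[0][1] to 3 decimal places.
0.866

End-effector y-axis (col 1 of R) = (0.8660,-0.0000,-0.5000)
R[0][1] = 0.8660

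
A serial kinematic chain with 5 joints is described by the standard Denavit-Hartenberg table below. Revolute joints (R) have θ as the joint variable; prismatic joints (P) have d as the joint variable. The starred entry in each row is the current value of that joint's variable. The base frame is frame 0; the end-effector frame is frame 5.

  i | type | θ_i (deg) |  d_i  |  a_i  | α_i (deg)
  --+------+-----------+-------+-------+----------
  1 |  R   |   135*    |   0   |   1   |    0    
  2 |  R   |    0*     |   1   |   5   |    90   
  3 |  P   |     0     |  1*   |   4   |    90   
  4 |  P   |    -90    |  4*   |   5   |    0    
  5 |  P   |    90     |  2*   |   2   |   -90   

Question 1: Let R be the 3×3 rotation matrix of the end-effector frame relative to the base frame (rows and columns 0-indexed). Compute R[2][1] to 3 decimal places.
End-effector y-axis (col 1 of R) = (-0.0000,-0.0000,1.0000)
R[2][1] = 1.0000

1.000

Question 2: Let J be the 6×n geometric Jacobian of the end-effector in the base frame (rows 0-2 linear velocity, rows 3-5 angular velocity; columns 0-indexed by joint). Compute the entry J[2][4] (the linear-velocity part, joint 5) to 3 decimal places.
prismatic axis z_4 = (0.0000,0.0000,-1.0000)
J_v[:, 4] = z_4; J_ω[:, 4] = (0,0,0)
entry J[2][4] = -1.0000

-1.000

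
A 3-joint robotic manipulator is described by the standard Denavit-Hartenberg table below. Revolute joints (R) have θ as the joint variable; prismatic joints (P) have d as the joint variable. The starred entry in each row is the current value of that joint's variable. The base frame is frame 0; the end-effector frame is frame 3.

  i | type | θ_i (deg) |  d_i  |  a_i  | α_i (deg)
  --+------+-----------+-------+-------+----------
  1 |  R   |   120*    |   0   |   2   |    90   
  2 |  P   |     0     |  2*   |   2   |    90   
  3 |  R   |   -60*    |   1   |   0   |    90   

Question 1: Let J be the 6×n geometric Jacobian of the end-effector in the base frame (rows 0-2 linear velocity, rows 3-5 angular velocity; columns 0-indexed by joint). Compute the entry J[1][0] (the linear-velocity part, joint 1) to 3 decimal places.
-0.268

axis z_0 = ẑ; lever o_n−o_0 = (-0.2679,4.4641,-1.0000)
cross product → J_v[:, 0] = (-4.4641,-0.2679,0.0000)
J_ω[:, 0] = z_0
entry J[1][0] = -0.2679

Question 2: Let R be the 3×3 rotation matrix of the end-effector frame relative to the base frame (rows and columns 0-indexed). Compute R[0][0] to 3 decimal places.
End-effector x-axis (col 0 of R) = (-1.0000,0.0000,-0.0000)
R[0][0] = -1.0000

-1.000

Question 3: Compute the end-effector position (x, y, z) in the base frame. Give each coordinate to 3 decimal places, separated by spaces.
after link 1: o_1 = (-1.0000, 1.7321, 0.0000)
after link 2: o_2 = (-0.2679, 4.4641, 0.0000)
after link 3: o_3 = (-0.2679, 4.4641, -1.0000)

-0.268 4.464 -1.000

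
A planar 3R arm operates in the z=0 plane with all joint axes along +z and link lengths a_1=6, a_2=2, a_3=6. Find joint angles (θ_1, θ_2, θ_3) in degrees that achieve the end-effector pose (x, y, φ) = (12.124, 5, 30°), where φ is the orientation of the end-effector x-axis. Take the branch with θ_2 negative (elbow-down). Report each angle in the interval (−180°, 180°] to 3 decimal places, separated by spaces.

wrist centre = target − a_3·(cos φ, sin φ) = (6.9278, 2.0000)
cos θ_2 = (51.9951−6²−2²)/(2·6·2) = 0.4998; θ_2 = -60.0136° (elbow-down)
β = atan2(2.0000,6.9278) = 16.1029°; ψ = atan2(-1.7323,6.9996) = -13.9005°
θ_1 = β − ψ = 30.0034°
θ_3 = φ − θ_1 − θ_2 = 60.0102° (wrapped to (-180°,180°])

30.003 -60.014 60.010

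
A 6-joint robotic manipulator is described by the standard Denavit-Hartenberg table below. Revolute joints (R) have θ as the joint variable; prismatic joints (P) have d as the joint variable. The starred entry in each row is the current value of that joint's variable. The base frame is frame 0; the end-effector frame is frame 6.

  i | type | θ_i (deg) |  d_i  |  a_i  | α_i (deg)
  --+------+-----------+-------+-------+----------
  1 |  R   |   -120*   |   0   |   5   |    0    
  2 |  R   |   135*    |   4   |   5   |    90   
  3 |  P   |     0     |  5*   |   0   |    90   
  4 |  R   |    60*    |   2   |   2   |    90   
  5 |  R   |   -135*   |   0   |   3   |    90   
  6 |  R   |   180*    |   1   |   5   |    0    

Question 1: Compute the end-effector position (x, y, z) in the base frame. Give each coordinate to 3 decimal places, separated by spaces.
5.538 -9.780 -0.121

after link 1: o_1 = (-2.5000, -4.3301, 0.0000)
after link 2: o_2 = (2.3296, -3.0360, 4.0000)
after link 3: o_3 = (3.6237, -7.8657, 4.0000)
after link 4: o_4 = (5.0379, -9.2799, 2.0000)
after link 5: o_5 = (3.5379, -7.7799, 4.1213)
after link 6: o_6 = (5.5379, -9.7799, -0.1213)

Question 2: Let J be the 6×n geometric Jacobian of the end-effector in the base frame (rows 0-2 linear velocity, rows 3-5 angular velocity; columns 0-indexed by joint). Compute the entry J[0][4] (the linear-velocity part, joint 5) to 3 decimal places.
-1.500

axis z_4 = (0.7071,0.7071,-0.0000); lever o_n−o_4 = (0.5000,-0.5000,-2.1213)
cross product → J_v[:, 4] = (-1.5000,1.5000,-0.7071)
J_ω[:, 4] = z_4
entry J[0][4] = -1.5000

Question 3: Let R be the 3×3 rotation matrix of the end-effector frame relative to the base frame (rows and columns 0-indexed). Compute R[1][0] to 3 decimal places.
-0.500

End-effector x-axis (col 0 of R) = (0.5000,-0.5000,-0.7071)
R[1][0] = -0.5000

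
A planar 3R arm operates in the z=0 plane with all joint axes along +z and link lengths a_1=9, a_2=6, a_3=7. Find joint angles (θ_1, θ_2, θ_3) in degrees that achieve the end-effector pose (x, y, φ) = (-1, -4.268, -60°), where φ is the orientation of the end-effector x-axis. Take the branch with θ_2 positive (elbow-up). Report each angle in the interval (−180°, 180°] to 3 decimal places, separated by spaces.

120.001 150.000 29.999

wrist centre = target − a_3·(cos φ, sin φ) = (-4.5000, 1.7942)
cos θ_2 = (23.4691−9²−6²)/(2·9·6) = -0.8660; θ_2 = 150.0002° (elbow-up)
β = atan2(1.7942,-4.5000) = 158.2625°; ψ = atan2(3.0000,3.8038) = 38.2619°
θ_1 = β − ψ = 120.0006°
θ_3 = φ − θ_1 − θ_2 = 29.9992° (wrapped to (-180°,180°])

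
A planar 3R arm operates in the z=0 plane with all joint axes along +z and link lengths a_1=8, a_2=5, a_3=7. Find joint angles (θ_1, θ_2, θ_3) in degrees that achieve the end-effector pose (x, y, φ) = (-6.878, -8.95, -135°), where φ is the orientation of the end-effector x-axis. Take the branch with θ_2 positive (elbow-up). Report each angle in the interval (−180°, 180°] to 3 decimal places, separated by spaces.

-150.001 149.997 -134.996

wrist centre = target − a_3·(cos φ, sin φ) = (-1.9283, -4.0003)
cos θ_2 = (19.7202−8²−5²)/(2·8·5) = -0.8660; θ_2 = 149.9968° (elbow-up)
β = atan2(-4.0003,-1.9283) = -115.7356°; ψ = atan2(2.5002,3.6700) = 34.2651°
θ_1 = β − ψ = -150.0007°
θ_3 = φ − θ_1 − θ_2 = -134.9961° (wrapped to (-180°,180°])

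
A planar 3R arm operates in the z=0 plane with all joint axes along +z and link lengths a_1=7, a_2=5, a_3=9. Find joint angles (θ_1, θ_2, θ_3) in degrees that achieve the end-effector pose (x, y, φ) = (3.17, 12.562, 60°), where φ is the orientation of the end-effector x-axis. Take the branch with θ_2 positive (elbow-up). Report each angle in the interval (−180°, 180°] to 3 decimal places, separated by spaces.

wrist centre = target − a_3·(cos φ, sin φ) = (-1.3300, 4.7678)
cos θ_2 = (24.5005−7²−5²)/(2·7·5) = -0.7071; θ_2 = 135.0023° (elbow-up)
β = atan2(4.7678,-1.3300) = 105.5868°; ψ = atan2(3.5354,3.4643) = 45.5817°
θ_1 = β − ψ = 60.0051°
θ_3 = φ − θ_1 − θ_2 = -135.0074° (wrapped to (-180°,180°])

60.005 135.002 -135.007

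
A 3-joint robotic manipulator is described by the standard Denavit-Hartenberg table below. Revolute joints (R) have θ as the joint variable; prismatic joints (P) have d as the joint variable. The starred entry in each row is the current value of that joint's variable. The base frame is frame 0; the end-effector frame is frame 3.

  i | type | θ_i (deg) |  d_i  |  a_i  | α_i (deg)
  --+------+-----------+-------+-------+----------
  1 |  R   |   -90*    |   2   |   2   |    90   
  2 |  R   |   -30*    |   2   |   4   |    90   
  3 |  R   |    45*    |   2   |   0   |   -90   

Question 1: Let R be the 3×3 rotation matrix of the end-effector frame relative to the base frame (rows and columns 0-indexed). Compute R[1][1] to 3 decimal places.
-0.500

End-effector y-axis (col 1 of R) = (0.0000,-0.5000,0.8660)
R[1][1] = -0.5000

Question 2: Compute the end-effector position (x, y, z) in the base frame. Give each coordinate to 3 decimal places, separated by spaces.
after link 1: o_1 = (0.0000, -2.0000, 2.0000)
after link 2: o_2 = (-2.0000, -5.4641, 0.0000)
after link 3: o_3 = (-2.0000, -4.4641, -1.7321)

-2.000 -4.464 -1.732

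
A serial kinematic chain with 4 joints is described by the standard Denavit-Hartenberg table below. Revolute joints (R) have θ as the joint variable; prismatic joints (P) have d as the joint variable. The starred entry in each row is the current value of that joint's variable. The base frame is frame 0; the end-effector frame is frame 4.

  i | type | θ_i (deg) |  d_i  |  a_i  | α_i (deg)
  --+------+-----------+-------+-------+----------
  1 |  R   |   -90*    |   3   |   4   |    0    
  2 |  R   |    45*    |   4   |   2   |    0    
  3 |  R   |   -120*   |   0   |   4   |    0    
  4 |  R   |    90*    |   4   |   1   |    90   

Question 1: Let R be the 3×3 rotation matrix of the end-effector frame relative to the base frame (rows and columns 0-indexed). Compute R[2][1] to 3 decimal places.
1.000

End-effector y-axis (col 1 of R) = (0.0000,0.0000,1.0000)
R[2][1] = 1.0000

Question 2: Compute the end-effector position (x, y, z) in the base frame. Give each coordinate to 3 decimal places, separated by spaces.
after link 1: o_1 = (0.0000, -4.0000, 3.0000)
after link 2: o_2 = (1.4142, -5.4142, 7.0000)
after link 3: o_3 = (-2.4495, -6.4495, 7.0000)
after link 4: o_4 = (-2.1907, -7.4154, 11.0000)

-2.191 -7.415 11.000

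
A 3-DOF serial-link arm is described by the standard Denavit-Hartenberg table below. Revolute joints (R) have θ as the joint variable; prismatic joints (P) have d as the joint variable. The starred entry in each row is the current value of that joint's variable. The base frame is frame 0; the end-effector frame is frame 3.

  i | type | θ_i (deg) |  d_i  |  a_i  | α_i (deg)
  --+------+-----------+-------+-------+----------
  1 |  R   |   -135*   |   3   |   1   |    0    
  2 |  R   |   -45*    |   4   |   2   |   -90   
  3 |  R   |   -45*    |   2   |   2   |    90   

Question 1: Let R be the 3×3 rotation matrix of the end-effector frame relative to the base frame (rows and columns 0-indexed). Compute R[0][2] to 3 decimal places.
0.707

End-effector z-axis (col 2 of R) = (0.7071,0.0000,0.7071)
R[0][2] = 0.7071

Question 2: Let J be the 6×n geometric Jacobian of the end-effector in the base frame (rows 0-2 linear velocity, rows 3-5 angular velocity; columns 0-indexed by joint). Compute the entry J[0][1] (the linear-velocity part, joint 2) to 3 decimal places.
axis z_1 = (0.0000,0.0000,1.0000); lever o_n−o_1 = (-3.4142,-2.0000,5.4142)
cross product → J_v[:, 1] = (2.0000,-3.4142,0.0000)
J_ω[:, 1] = z_1
entry J[0][1] = 2.0000

2.000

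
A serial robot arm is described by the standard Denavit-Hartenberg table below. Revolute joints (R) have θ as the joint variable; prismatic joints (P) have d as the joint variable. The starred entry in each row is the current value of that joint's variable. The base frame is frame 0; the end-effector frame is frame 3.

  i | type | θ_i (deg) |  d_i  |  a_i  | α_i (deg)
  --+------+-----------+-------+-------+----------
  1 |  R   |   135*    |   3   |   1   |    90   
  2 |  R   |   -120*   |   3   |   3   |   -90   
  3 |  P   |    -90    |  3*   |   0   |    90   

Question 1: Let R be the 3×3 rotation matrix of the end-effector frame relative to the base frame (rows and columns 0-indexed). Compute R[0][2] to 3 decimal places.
End-effector z-axis (col 2 of R) = (-0.3536,0.3536,0.8660)
R[0][2] = -0.3536

-0.354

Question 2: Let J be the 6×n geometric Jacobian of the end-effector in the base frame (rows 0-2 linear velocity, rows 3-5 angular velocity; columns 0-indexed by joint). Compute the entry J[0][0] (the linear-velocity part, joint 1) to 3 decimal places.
axis z_0 = ẑ; lever o_n−o_0 = (0.6378,3.6049,-1.0981)
cross product → J_v[:, 0] = (-3.6049,0.6378,0.0000)
J_ω[:, 0] = z_0
entry J[0][0] = -3.6049

-3.605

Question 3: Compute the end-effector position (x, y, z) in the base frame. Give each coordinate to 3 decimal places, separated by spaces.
0.638 3.605 -1.098

after link 1: o_1 = (-0.7071, 0.7071, 3.0000)
after link 2: o_2 = (2.4749, 1.7678, 0.4019)
after link 3: o_3 = (0.6378, 3.6049, -1.0981)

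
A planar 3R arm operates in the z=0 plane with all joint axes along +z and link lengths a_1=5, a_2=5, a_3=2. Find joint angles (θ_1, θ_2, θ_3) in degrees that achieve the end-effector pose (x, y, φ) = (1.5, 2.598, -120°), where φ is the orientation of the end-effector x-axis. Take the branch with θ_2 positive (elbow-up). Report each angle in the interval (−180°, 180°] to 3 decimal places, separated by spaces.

wrist centre = target − a_3·(cos φ, sin φ) = (2.5000, 4.3301)
cos θ_2 = (24.9993−5²−5²)/(2·5·5) = -0.5000; θ_2 = 120.0009° (elbow-up)
β = atan2(4.3301,2.5000) = 59.9996°; ψ = atan2(4.3301,2.4999) = 60.0004°
θ_1 = β − ψ = -0.0009°
θ_3 = φ − θ_1 − θ_2 = 120.0000° (wrapped to (-180°,180°])

-0.001 120.001 120.000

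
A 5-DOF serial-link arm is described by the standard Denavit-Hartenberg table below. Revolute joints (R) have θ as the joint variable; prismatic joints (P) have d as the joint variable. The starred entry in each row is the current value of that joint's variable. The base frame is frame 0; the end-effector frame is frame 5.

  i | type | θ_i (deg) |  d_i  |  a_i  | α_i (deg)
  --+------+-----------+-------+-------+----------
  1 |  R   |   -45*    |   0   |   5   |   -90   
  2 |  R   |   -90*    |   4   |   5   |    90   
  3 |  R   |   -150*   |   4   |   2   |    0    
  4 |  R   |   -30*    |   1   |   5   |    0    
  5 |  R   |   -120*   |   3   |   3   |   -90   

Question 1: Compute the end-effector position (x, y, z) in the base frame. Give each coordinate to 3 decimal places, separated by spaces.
after link 1: o_1 = (3.5355, -3.5355, 0.0000)
after link 2: o_2 = (6.3640, -0.7071, 5.0000)
after link 3: o_3 = (2.8284, 1.4142, 3.2679)
after link 4: o_4 = (2.1213, 2.1213, -1.7321)
after link 5: o_5 = (1.8371, 6.0798, -0.2321)

1.837 6.080 -0.232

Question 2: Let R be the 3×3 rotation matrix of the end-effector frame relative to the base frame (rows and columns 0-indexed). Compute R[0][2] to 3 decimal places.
End-effector z-axis (col 2 of R) = (0.3536,0.3536,-0.8660)
R[0][2] = 0.3536

0.354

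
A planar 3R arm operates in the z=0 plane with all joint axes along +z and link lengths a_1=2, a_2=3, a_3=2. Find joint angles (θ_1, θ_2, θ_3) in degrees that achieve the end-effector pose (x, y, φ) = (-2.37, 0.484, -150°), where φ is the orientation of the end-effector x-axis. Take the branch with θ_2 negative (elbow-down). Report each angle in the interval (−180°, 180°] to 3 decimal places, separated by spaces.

wrist centre = target − a_3·(cos φ, sin φ) = (-0.6379, 1.4840)
cos θ_2 = (2.6092−2²−3²)/(2·2·3) = -0.8659; θ_2 = -149.9853° (elbow-down)
β = atan2(1.4840,-0.6379) = 113.2621°; ψ = atan2(-1.5007,-0.5977) = -111.7166°
θ_1 = β − ψ = 224.9787°
θ_3 = φ − θ_1 − θ_2 = 135.0066° (wrapped to (-180°,180°])

-135.021 -149.985 135.007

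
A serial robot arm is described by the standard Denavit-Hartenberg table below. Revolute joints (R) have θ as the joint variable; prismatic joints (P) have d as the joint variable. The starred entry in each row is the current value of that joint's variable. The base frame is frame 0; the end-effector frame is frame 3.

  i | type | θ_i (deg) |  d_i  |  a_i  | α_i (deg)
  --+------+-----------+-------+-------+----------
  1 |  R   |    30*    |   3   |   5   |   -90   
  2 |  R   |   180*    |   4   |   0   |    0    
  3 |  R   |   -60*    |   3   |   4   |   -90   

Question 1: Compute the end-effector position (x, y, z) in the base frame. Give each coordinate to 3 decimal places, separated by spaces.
-0.902 7.562 -0.464

after link 1: o_1 = (4.3301, 2.5000, 3.0000)
after link 2: o_2 = (2.3301, 5.9641, 3.0000)
after link 3: o_3 = (-0.9019, 7.5622, -0.4641)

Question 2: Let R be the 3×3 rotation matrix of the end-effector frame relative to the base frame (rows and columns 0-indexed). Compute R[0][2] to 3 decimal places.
End-effector z-axis (col 2 of R) = (-0.7500,-0.4330,0.5000)
R[0][2] = -0.7500

-0.750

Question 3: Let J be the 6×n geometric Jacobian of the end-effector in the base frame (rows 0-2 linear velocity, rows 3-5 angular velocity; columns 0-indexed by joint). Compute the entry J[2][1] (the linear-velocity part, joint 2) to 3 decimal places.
2.000

axis z_1 = (-0.5000,0.8660,0.0000); lever o_n−o_1 = (-5.2321,5.0622,-3.4641)
cross product → J_v[:, 1] = (-3.0000,-1.7321,2.0000)
J_ω[:, 1] = z_1
entry J[2][1] = 2.0000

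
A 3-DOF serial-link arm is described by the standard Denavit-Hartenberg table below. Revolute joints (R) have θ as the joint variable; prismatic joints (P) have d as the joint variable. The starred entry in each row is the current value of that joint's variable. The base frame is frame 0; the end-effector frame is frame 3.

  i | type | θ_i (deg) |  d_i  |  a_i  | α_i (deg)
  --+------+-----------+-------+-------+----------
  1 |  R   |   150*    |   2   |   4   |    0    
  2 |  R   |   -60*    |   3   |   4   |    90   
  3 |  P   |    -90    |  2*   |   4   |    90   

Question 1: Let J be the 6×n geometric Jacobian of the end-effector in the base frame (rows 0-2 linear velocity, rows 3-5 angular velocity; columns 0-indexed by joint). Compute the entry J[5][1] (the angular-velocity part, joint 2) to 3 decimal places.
axis z_1 = (0.0000,0.0000,1.0000); lever o_n−o_1 = (2.0000,4.0000,-1.0000)
cross product → J_v[:, 1] = (-4.0000,2.0000,0.0000)
J_ω[:, 1] = z_1
entry J[5][1] = 1.0000

1.000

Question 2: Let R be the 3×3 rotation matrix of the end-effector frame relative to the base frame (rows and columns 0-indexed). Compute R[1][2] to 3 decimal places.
-1.000

End-effector z-axis (col 2 of R) = (0.0000,-1.0000,-0.0000)
R[1][2] = -1.0000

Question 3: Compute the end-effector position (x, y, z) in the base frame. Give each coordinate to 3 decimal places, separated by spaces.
after link 1: o_1 = (-3.4641, 2.0000, 2.0000)
after link 2: o_2 = (-3.4641, 6.0000, 5.0000)
after link 3: o_3 = (-1.4641, 6.0000, 1.0000)

-1.464 6.000 1.000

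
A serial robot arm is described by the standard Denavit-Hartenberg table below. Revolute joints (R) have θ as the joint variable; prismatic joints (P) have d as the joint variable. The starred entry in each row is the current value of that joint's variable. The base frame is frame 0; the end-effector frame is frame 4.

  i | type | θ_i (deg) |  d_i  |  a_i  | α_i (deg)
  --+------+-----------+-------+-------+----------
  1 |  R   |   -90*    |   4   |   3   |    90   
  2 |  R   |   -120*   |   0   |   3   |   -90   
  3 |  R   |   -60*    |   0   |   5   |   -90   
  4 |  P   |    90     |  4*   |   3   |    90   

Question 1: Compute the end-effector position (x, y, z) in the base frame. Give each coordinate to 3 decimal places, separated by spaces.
-2.330 4.080 -2.263

after link 1: o_1 = (0.0000, -3.0000, 4.0000)
after link 2: o_2 = (-0.0000, -1.5000, 1.4019)
after link 3: o_3 = (-4.3301, -0.2500, -0.7631)
after link 4: o_4 = (-2.3301, 4.0801, -2.2631)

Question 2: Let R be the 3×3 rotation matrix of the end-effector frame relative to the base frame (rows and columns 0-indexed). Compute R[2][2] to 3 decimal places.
-0.433

End-effector z-axis (col 2 of R) = (-0.8660,0.2500,-0.4330)
R[2][2] = -0.4330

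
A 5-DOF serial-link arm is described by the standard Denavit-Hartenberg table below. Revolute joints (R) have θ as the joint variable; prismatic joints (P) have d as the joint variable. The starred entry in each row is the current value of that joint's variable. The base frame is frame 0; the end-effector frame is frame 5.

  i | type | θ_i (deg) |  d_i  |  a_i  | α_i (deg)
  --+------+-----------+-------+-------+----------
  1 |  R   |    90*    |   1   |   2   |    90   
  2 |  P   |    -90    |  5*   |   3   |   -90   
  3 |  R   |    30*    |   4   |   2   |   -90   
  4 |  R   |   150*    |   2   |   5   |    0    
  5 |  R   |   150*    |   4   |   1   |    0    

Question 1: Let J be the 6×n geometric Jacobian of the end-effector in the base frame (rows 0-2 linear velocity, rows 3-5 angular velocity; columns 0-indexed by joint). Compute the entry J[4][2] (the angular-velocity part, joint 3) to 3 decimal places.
1.000

axis z_2 = (0.0000,1.0000,0.0000); lever o_n−o_2 = (-4.2811,2.3660,4.5849)
cross product → J_v[:, 2] = (4.5849,-0.0000,4.2811)
J_ω[:, 2] = z_2
entry J[4][2] = 1.0000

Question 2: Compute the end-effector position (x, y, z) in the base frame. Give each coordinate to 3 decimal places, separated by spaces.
after link 1: o_1 = (0.0000, 2.0000, 1.0000)
after link 2: o_2 = (5.0000, 2.0000, -2.0000)
after link 3: o_3 = (4.0000, 6.0000, -3.7321)
after link 4: o_4 = (4.4330, 3.5000, 1.0179)
after link 5: o_5 = (0.7189, 4.3660, 2.5849)

0.719 4.366 2.585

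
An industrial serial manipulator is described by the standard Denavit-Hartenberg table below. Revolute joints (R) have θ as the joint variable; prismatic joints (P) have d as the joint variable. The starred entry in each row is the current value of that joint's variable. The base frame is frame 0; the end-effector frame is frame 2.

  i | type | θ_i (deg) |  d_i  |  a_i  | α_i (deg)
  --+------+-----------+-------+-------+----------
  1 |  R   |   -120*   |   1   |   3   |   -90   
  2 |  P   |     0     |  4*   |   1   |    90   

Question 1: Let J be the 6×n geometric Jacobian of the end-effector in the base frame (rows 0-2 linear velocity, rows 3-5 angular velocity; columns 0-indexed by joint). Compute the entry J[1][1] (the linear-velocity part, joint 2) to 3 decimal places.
-0.500

prismatic axis z_1 = (0.8660,-0.5000,0.0000)
J_v[:, 1] = z_1; J_ω[:, 1] = (0,0,0)
entry J[1][1] = -0.5000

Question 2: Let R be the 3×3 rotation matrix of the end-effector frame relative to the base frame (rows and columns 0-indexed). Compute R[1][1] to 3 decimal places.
End-effector y-axis (col 1 of R) = (0.8660,-0.5000,0.0000)
R[1][1] = -0.5000

-0.500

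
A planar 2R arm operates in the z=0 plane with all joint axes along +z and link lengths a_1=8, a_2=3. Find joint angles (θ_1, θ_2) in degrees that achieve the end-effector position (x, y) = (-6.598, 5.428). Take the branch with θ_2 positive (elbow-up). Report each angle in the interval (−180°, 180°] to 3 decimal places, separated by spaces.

cos θ_2 = (72.9968−8²−3²)/(2·8·3) = -0.0001; θ_2 = 90.0038° (elbow-up)
β = atan2(5.4280,-6.5980) = 140.5568°; ψ = atan2(3.0000,7.9998) = 20.5565°
θ_1 = β − ψ = 120.0003°

120.000 90.004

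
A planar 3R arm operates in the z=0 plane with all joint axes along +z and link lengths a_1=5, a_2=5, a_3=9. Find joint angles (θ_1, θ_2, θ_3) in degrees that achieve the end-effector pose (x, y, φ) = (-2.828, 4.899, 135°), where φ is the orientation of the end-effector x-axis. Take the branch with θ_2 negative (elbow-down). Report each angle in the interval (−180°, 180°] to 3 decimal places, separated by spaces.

wrist centre = target − a_3·(cos φ, sin φ) = (3.5360, -1.4650)
cos θ_2 = (14.6491−5²−5²)/(2·5·5) = -0.7070; θ_2 = -134.9928° (elbow-down)
β = atan2(-1.4650,3.5360) = -22.5044°; ψ = atan2(-3.5360,1.4649) = -67.4964°
θ_1 = β − ψ = 44.9920°
θ_3 = φ − θ_1 − θ_2 = -134.9992° (wrapped to (-180°,180°])

44.992 -134.993 -134.999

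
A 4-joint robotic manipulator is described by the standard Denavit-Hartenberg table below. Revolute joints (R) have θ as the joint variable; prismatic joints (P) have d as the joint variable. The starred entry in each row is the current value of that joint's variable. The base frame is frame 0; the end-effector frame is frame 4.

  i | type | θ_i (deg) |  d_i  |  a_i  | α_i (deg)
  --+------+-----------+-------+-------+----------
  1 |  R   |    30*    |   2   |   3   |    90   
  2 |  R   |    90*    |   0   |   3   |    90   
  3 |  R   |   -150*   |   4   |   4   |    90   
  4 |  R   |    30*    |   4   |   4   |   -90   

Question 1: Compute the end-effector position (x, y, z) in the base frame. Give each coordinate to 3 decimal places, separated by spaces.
7.660 4.732 -3.464

after link 1: o_1 = (2.5981, 1.5000, 2.0000)
after link 2: o_2 = (2.5981, 1.5000, 5.0000)
after link 3: o_3 = (5.0622, 5.2321, 1.5359)
after link 4: o_4 = (7.6603, 4.7321, -3.4641)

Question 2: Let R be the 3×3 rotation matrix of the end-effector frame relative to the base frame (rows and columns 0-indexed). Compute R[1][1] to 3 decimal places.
End-effector y-axis (col 1 of R) = (-0.4330,0.7500,0.5000)
R[1][1] = 0.7500

0.750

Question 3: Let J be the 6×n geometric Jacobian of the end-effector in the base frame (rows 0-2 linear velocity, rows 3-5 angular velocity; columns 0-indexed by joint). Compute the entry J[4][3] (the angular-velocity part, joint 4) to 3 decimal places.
axis z_3 = (0.4330,-0.7500,-0.5000); lever o_n−o_3 = (2.5981,-0.5000,-5.0000)
cross product → J_v[:, 3] = (3.5000,0.8660,1.7321)
J_ω[:, 3] = z_3
entry J[4][3] = -0.7500

-0.750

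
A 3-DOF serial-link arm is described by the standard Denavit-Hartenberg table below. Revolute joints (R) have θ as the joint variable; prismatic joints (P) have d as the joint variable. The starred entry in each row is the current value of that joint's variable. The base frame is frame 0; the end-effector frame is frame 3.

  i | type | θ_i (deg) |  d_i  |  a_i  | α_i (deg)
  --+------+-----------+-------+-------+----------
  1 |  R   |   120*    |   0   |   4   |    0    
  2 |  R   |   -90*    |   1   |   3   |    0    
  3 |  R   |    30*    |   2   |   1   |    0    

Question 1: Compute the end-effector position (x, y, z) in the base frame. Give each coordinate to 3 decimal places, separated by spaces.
after link 1: o_1 = (-2.0000, 3.4641, 0.0000)
after link 2: o_2 = (0.5981, 4.9641, 1.0000)
after link 3: o_3 = (1.0981, 5.8301, 3.0000)

1.098 5.830 3.000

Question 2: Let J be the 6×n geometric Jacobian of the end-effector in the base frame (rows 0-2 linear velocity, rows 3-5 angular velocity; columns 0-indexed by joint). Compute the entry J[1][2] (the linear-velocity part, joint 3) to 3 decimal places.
axis z_2 = (0.0000,0.0000,1.0000); lever o_n−o_2 = (0.5000,0.8660,2.0000)
cross product → J_v[:, 2] = (-0.8660,0.5000,0.0000)
J_ω[:, 2] = z_2
entry J[1][2] = 0.5000

0.500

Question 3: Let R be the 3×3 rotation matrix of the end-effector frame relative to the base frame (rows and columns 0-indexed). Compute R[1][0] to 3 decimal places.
End-effector x-axis (col 0 of R) = (0.5000,0.8660,0.0000)
R[1][0] = 0.8660

0.866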